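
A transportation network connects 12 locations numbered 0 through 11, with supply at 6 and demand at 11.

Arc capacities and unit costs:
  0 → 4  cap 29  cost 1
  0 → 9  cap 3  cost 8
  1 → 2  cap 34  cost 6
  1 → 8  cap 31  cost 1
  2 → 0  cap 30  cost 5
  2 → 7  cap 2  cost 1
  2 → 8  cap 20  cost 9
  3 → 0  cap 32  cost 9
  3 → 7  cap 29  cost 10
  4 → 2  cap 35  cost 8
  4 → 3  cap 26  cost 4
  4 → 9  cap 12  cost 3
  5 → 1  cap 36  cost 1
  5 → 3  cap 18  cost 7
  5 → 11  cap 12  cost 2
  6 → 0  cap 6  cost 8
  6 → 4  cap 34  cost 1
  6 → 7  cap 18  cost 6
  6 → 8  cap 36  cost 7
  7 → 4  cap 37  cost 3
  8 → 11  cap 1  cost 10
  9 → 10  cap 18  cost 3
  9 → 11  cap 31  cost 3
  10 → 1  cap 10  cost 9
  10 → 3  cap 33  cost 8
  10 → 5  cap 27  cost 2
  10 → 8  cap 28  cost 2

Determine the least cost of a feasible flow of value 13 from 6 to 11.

shortest-cost path #1: 6→4→9→11 push 12 @ unit cost 7 (adds 84)
shortest-cost path #2: 6→8→11 push 1 @ unit cost 17 (adds 17)
total cost = 101

Minimum cost for 13 units: 101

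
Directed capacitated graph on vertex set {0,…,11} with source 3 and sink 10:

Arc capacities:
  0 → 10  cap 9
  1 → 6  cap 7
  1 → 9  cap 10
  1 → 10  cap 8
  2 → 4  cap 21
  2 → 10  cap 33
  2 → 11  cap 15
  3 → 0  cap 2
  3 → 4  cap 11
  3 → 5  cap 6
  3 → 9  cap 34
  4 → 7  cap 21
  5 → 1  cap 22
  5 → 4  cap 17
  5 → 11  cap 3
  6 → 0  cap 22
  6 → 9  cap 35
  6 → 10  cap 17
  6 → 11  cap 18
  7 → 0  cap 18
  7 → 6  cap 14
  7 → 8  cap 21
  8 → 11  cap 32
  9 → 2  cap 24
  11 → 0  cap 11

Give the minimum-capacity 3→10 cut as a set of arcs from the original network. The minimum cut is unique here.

augment #1: 3→0→10 push 2
augment #2: 3→5→1→10 push 6
augment #3: 3→9→2→10 push 24
augment #4: 3→4→7→0→10 push 7
augment #5: 3→4→7→6→10 push 4
max flow = 43; residual-reachable set from 3 gives S-side
cut edges (S→T): {(3,0), (3,4), (3,5), (9,2)} total cap 43

Min-cut arcs: {(3,0), (3,4), (3,5), (9,2)} (total capacity 43)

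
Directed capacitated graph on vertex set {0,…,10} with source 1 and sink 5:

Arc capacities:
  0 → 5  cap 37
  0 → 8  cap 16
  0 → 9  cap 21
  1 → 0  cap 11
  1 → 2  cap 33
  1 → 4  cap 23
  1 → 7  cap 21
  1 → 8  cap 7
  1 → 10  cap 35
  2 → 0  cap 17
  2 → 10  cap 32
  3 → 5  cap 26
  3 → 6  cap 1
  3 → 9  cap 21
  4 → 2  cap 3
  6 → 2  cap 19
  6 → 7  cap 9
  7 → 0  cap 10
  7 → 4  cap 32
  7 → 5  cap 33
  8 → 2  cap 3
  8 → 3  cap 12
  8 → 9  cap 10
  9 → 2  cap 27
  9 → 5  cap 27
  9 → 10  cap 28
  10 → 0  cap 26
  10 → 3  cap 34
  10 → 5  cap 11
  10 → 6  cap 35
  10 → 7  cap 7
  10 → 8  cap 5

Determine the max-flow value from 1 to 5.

augment #1: 1→0→5 bottleneck 11, total now 11
augment #2: 1→7→5 bottleneck 21, total now 32
augment #3: 1→10→5 bottleneck 11, total now 43
augment #4: 1→2→0→5 bottleneck 17, total now 60
augment #5: 1→8→3→5 bottleneck 7, total now 67
augment #6: 1→10→0→5 bottleneck 9, total now 76
augment #7: 1→10→3→5 bottleneck 15, total now 91
augment #8: 1→2→10→3→5 bottleneck 4, total now 95
augment #9: 1→2→10→7→5 bottleneck 7, total now 102
augment #10: 1→2→10→0→9→5 bottleneck 5, total now 107
augment #11: 1→4→2→10→0→9→5 bottleneck 3, total now 110

Maximum flow value: 110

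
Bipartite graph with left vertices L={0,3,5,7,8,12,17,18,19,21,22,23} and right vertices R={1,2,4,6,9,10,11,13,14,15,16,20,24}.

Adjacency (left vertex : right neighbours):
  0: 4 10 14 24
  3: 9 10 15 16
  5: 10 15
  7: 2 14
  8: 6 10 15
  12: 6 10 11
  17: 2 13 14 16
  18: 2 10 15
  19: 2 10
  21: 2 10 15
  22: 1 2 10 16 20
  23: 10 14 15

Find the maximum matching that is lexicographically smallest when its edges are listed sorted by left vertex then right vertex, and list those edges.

|M| = 10 (so the lex-smallest maximum matching has 10 edges)
process left vertices in ascending order; for each, take the smallest-labelled available neighbour that still permits 10 edges overall, or leave it unmatched if none does
lex-smallest matching: {0-4, 3-9, 5-10, 7-2, 8-6, 12-11, 17-13, 18-15, 22-1, 23-14}

Lex-smallest maximum matching: {(0,4), (3,9), (5,10), (7,2), (8,6), (12,11), (17,13), (18,15), (22,1), (23,14)}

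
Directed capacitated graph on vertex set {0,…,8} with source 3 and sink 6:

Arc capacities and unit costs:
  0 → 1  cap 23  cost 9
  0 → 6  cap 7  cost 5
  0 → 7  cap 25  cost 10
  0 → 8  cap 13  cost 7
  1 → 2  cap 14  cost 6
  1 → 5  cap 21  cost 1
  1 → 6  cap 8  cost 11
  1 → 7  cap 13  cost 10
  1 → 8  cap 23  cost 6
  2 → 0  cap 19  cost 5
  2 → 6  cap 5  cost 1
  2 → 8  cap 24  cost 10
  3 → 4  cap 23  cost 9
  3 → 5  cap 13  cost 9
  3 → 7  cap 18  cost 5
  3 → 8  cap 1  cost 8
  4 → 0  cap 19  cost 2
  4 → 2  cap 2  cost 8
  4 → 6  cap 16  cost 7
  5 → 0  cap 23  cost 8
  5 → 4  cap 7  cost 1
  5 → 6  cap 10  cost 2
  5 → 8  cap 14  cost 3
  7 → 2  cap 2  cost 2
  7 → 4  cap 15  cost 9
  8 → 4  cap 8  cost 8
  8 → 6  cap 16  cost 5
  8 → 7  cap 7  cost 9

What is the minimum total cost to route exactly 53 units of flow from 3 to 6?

Minimum cost for 53 units: 940

shortest-cost path #1: 3→7→2→6 push 2 @ unit cost 8 (adds 16)
shortest-cost path #2: 3→5→6 push 10 @ unit cost 11 (adds 110)
shortest-cost path #3: 3→8→6 push 1 @ unit cost 13 (adds 13)
shortest-cost path #4: 3→4→6 push 16 @ unit cost 16 (adds 256)
shortest-cost path #5: 3→4→0→6 push 7 @ unit cost 16 (adds 112)
shortest-cost path #6: 3→5→8→6 push 3 @ unit cost 17 (adds 51)
shortest-cost path #7: 3→7→4→2→6 push 2 @ unit cost 23 (adds 46)
shortest-cost path #8: 3→7→4→0→8→6 push 12 @ unit cost 28 (adds 336)
total cost = 940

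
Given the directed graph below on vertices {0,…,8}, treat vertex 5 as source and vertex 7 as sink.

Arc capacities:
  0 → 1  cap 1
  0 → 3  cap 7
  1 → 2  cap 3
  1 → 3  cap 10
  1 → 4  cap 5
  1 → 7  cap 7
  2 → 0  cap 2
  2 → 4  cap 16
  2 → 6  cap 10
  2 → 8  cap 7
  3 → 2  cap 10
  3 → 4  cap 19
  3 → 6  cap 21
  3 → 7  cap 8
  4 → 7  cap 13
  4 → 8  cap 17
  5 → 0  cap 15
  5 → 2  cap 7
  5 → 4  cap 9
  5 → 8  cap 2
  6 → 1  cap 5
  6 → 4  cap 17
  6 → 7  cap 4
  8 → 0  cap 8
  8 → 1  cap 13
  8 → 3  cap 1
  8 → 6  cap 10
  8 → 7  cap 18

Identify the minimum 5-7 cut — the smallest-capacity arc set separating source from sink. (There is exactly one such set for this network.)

Min-cut arcs: {(0,1), (0,3), (5,2), (5,4), (5,8)} (total capacity 26)

augment #1: 5→4→7 push 9
augment #2: 5→8→7 push 2
augment #3: 5→0→1→7 push 1
augment #4: 5→0→3→7 push 7
augment #5: 5→2→4→7 push 4
augment #6: 5→2→6→7 push 3
max flow = 26; residual-reachable set from 5 gives S-side
cut edges (S→T): {(0,1), (0,3), (5,2), (5,4), (5,8)} total cap 26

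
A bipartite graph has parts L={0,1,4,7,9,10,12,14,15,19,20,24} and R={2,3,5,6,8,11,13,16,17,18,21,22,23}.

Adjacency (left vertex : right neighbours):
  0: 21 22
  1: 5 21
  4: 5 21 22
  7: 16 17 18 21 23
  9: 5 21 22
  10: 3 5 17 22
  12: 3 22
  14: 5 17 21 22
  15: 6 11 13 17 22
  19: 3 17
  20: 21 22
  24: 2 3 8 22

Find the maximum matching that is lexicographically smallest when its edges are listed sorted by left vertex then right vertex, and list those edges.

|M| = 8 (so the lex-smallest maximum matching has 8 edges)
process left vertices in ascending order; for each, take the smallest-labelled available neighbour that still permits 8 edges overall, or leave it unmatched if none does
lex-smallest matching: {0-21, 1-5, 4-22, 7-16, 10-3, 14-17, 15-6, 24-2}

Lex-smallest maximum matching: {(0,21), (1,5), (4,22), (7,16), (10,3), (14,17), (15,6), (24,2)}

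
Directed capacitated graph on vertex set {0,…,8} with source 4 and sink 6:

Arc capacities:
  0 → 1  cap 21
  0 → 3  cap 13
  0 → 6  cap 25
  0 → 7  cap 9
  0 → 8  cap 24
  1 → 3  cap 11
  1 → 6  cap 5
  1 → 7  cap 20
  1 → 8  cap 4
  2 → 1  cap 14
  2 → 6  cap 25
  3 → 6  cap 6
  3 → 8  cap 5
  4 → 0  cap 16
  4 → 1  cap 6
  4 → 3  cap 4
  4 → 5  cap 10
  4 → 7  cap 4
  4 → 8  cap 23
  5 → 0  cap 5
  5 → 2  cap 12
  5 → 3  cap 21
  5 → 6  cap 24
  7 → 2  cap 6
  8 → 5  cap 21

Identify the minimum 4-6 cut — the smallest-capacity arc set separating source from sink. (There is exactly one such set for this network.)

Min-cut arcs: {(4,0), (4,1), (4,3), (4,5), (4,7), (8,5)} (total capacity 61)

augment #1: 4→0→6 push 16
augment #2: 4→1→6 push 5
augment #3: 4→3→6 push 4
augment #4: 4→5→6 push 10
augment #5: 4→1→3→6 push 1
augment #6: 4→7→2→6 push 4
augment #7: 4→8→5→6 push 14
augment #8: 4→8→5→0→6 push 5
augment #9: 4→8→5→2→6 push 2
max flow = 61; residual-reachable set from 4 gives S-side
cut edges (S→T): {(4,0), (4,1), (4,3), (4,5), (4,7), (8,5)} total cap 61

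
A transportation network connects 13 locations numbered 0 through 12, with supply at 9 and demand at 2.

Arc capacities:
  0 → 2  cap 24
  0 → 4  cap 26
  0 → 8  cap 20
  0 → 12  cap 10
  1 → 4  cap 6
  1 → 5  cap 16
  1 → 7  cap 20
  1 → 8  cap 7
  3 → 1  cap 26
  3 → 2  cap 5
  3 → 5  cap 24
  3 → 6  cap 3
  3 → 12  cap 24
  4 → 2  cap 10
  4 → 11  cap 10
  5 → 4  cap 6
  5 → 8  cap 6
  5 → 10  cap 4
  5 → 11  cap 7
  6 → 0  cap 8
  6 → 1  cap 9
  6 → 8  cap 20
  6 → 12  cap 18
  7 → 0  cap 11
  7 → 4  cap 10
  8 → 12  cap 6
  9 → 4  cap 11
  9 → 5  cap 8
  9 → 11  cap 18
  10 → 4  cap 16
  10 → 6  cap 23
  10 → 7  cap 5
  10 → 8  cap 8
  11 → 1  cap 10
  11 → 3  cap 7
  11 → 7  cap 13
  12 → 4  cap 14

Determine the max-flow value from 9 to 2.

Maximum flow value: 32

augment #1: 9→4→2 bottleneck 10, total now 10
augment #2: 9→11→3→2 bottleneck 5, total now 15
augment #3: 9→11→7→0→2 bottleneck 11, total now 26
augment #4: 9→5→10→6→0→2 bottleneck 4, total now 30
augment #5: 9→11→3→6→0→2 bottleneck 2, total now 32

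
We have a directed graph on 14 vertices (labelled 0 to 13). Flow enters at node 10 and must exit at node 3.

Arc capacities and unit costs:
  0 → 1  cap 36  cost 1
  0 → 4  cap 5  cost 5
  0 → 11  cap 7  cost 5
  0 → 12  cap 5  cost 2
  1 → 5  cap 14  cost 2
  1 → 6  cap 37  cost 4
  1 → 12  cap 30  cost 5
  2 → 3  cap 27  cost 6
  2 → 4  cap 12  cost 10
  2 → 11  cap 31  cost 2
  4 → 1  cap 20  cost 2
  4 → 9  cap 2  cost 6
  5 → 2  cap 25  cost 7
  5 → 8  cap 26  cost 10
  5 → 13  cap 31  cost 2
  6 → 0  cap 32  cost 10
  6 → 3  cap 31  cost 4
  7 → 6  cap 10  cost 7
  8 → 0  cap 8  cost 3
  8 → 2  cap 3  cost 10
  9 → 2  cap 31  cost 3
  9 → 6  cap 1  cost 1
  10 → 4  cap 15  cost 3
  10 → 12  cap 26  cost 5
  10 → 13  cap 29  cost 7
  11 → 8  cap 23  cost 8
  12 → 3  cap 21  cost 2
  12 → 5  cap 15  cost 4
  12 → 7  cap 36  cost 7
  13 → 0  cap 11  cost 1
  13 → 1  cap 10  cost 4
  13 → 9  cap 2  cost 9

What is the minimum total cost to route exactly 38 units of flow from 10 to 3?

Minimum cost for 38 units: 376

shortest-cost path #1: 10→12→3 push 21 @ unit cost 7 (adds 147)
shortest-cost path #2: 10→4→1→6→3 push 15 @ unit cost 13 (adds 195)
shortest-cost path #3: 10→13→0→1→6→3 push 2 @ unit cost 17 (adds 34)
total cost = 376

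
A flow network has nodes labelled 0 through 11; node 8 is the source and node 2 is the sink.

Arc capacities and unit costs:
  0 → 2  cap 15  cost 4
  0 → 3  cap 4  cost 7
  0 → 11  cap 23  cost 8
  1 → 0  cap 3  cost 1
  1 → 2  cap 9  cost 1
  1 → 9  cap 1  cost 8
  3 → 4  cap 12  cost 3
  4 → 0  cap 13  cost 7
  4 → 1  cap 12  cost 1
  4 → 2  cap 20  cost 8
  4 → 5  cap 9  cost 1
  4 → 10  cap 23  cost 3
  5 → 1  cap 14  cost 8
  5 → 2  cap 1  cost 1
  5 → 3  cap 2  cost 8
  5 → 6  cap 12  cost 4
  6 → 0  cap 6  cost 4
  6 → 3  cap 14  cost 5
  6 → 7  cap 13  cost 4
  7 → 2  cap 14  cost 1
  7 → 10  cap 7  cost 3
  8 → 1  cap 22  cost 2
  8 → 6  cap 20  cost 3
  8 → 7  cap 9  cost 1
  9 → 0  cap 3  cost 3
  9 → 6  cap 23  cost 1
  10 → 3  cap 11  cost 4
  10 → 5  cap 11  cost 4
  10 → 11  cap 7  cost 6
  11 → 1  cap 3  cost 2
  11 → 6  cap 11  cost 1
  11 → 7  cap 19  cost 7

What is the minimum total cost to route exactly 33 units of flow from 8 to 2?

shortest-cost path #1: 8→7→2 push 9 @ unit cost 2 (adds 18)
shortest-cost path #2: 8→1→2 push 9 @ unit cost 3 (adds 27)
shortest-cost path #3: 8→1→0→2 push 3 @ unit cost 7 (adds 21)
shortest-cost path #4: 8→6→7→2 push 5 @ unit cost 8 (adds 40)
shortest-cost path #5: 8→6→0→2 push 6 @ unit cost 11 (adds 66)
shortest-cost path #6: 8→6→3→4→5→2 push 1 @ unit cost 13 (adds 13)
total cost = 185

Minimum cost for 33 units: 185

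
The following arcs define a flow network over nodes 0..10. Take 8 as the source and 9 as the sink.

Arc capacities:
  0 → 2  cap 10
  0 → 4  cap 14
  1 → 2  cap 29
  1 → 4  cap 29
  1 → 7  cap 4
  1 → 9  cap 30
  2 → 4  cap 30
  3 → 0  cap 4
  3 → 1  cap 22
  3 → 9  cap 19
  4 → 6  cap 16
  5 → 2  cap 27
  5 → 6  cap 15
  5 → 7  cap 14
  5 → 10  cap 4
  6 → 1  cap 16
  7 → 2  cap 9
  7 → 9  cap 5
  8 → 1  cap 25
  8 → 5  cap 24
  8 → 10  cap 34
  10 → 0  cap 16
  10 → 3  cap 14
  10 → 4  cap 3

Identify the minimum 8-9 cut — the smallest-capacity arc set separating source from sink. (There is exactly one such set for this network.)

Min-cut arcs: {(1,9), (7,9), (10,3)} (total capacity 49)

augment #1: 8→1→9 push 25
augment #2: 8→5→7→9 push 5
augment #3: 8→10→3→9 push 14
augment #4: 8→5→6→1→9 push 5
max flow = 49; residual-reachable set from 8 gives S-side
cut edges (S→T): {(1,9), (7,9), (10,3)} total cap 49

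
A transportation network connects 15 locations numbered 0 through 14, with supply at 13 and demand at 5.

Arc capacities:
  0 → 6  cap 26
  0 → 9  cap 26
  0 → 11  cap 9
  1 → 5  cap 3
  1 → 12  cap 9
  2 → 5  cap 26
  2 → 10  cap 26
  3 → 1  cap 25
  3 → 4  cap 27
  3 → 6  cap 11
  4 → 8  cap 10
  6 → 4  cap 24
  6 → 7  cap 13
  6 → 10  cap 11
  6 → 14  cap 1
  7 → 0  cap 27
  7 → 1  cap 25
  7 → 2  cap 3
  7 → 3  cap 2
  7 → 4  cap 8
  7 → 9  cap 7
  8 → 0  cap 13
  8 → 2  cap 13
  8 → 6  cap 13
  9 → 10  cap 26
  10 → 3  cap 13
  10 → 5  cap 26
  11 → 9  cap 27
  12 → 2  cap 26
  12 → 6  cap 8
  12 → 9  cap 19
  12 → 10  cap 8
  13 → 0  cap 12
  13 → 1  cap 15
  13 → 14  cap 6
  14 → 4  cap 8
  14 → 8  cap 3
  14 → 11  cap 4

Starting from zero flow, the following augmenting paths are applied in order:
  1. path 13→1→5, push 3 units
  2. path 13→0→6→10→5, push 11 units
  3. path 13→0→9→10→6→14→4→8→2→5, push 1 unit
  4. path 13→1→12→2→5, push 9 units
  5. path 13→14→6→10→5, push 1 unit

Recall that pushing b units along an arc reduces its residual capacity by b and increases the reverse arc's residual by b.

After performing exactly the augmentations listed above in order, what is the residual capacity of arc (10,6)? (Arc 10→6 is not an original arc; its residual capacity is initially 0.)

Residual capacity of (10,6): 11

after path 1 (13→1→5, push 3): res(10,6)=0
after path 2 (13→0→6→10→5, push 11): res(10,6)=11
after path 3 (13→0→9→10→6→14→4→8→2→5, push 1): res(10,6)=10
after path 4 (13→1→12→2→5, push 9): res(10,6)=10
after path 5 (13→14→6→10→5, push 1): res(10,6)=11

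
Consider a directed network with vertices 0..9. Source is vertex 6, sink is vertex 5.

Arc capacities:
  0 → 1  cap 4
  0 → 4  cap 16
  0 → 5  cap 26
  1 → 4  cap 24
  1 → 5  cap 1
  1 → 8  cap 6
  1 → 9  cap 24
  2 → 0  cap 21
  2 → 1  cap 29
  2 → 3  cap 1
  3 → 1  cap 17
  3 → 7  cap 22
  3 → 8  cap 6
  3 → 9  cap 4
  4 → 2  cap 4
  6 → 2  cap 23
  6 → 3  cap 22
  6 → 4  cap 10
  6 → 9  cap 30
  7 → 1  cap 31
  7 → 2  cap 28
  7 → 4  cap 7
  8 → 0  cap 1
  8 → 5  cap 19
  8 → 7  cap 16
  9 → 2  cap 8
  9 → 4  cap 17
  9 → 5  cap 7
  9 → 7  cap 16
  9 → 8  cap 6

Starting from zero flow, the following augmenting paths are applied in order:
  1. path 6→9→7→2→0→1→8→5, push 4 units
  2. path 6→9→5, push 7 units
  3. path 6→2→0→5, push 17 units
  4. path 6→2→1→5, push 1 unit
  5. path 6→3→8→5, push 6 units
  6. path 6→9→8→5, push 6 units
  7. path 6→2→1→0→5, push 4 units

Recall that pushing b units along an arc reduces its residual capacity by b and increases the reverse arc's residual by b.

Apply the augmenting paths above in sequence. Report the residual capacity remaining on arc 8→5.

after path 1 (6→9→7→2→0→1→8→5, push 4): res(8,5)=15
after path 2 (6→9→5, push 7): res(8,5)=15
after path 3 (6→2→0→5, push 17): res(8,5)=15
after path 4 (6→2→1→5, push 1): res(8,5)=15
after path 5 (6→3→8→5, push 6): res(8,5)=9
after path 6 (6→9→8→5, push 6): res(8,5)=3
after path 7 (6→2→1→0→5, push 4): res(8,5)=3

Residual capacity of (8,5): 3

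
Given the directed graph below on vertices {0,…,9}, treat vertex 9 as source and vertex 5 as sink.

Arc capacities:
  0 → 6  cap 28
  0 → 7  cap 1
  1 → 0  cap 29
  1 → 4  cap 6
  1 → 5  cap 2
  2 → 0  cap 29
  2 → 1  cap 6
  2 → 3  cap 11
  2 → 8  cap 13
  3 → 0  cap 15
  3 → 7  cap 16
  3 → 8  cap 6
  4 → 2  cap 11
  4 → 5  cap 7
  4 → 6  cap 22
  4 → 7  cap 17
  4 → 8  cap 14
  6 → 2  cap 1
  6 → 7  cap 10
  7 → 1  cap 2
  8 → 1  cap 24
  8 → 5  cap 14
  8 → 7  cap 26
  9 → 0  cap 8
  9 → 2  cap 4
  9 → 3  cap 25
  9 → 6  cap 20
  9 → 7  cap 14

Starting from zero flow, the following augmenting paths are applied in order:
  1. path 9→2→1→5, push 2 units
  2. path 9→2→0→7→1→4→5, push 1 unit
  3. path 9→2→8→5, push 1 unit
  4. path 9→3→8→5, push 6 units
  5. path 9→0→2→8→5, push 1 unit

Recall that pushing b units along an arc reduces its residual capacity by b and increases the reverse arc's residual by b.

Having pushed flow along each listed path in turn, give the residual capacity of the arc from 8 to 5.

Residual capacity of (8,5): 6

after path 1 (9→2→1→5, push 2): res(8,5)=14
after path 2 (9→2→0→7→1→4→5, push 1): res(8,5)=14
after path 3 (9→2→8→5, push 1): res(8,5)=13
after path 4 (9→3→8→5, push 6): res(8,5)=7
after path 5 (9→0→2→8→5, push 1): res(8,5)=6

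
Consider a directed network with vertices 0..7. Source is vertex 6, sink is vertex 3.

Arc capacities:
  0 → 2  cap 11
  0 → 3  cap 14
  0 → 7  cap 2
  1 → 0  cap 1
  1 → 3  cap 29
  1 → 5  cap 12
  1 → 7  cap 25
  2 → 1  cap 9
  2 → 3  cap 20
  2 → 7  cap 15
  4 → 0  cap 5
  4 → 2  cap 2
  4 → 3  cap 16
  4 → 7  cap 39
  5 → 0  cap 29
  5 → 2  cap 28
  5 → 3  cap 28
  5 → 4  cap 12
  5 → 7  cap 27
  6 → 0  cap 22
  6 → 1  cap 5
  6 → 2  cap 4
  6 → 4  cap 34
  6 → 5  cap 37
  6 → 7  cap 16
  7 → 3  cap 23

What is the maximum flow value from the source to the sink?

Maximum flow value: 112

augment #1: 6→0→3 bottleneck 14, total now 14
augment #2: 6→1→3 bottleneck 5, total now 19
augment #3: 6→2→3 bottleneck 4, total now 23
augment #4: 6→4→3 bottleneck 16, total now 39
augment #5: 6→5→3 bottleneck 28, total now 67
augment #6: 6→7→3 bottleneck 16, total now 83
augment #7: 6→0→2→3 bottleneck 8, total now 91
augment #8: 6→4→2→3 bottleneck 2, total now 93
augment #9: 6→4→7→3 bottleneck 7, total now 100
augment #10: 6→5→2→3 bottleneck 6, total now 106
augment #11: 6→5→2→1→3 bottleneck 3, total now 109
augment #12: 6→4→0→2→1→3 bottleneck 3, total now 112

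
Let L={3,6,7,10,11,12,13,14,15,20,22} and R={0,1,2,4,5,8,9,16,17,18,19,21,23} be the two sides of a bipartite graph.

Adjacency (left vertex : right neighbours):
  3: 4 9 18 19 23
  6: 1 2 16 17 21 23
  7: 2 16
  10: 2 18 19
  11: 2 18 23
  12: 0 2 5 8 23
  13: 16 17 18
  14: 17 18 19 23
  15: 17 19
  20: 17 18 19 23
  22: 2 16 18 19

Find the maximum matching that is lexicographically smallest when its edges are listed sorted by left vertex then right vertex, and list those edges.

|M| = 9 (so the lex-smallest maximum matching has 9 edges)
process left vertices in ascending order; for each, take the smallest-labelled available neighbour that still permits 9 edges overall, or leave it unmatched if none does
lex-smallest matching: {3-4, 6-1, 7-2, 10-18, 11-23, 12-0, 13-16, 14-17, 15-19}

Lex-smallest maximum matching: {(3,4), (6,1), (7,2), (10,18), (11,23), (12,0), (13,16), (14,17), (15,19)}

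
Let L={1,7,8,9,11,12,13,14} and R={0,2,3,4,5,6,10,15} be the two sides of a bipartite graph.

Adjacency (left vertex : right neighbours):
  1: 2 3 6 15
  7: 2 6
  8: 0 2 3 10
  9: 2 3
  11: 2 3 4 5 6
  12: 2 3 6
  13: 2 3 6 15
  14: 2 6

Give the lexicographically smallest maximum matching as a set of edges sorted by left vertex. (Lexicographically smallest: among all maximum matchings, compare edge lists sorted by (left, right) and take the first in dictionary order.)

|M| = 6 (so the lex-smallest maximum matching has 6 edges)
process left vertices in ascending order; for each, take the smallest-labelled available neighbour that still permits 6 edges overall, or leave it unmatched if none does
lex-smallest matching: {1-2, 7-6, 8-0, 9-3, 11-4, 13-15}

Lex-smallest maximum matching: {(1,2), (7,6), (8,0), (9,3), (11,4), (13,15)}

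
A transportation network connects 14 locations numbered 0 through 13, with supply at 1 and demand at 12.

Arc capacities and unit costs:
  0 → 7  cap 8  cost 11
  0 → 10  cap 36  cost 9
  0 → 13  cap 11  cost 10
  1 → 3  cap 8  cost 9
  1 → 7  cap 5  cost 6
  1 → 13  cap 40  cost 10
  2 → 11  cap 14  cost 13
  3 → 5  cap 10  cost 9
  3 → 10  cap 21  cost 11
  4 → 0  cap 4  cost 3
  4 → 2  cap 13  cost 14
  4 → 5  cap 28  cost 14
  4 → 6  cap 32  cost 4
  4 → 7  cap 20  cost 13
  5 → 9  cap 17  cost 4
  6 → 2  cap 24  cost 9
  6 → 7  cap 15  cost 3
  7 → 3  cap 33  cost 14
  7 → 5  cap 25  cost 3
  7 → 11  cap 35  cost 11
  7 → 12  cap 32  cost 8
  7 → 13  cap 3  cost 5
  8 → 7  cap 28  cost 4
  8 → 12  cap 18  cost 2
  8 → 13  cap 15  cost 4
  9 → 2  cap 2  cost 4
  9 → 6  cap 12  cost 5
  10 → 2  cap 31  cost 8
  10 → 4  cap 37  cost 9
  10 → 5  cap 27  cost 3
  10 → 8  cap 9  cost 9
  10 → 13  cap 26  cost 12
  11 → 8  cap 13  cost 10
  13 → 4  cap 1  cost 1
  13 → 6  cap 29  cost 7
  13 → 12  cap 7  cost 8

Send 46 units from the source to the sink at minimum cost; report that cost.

shortest-cost path #1: 1→7→12 push 5 @ unit cost 14 (adds 70)
shortest-cost path #2: 1→13→12 push 7 @ unit cost 18 (adds 126)
shortest-cost path #3: 1→13→4→6→7→12 push 1 @ unit cost 26 (adds 26)
shortest-cost path #4: 1→13→6→7→12 push 14 @ unit cost 28 (adds 392)
shortest-cost path #5: 1→3→10→8→12 push 8 @ unit cost 31 (adds 248)
shortest-cost path #6: 1→13→6→4→7→12 push 1 @ unit cost 34 (adds 34)
shortest-cost path #7: 1→13→6→2→11→8→12 push 10 @ unit cost 51 (adds 510)
total cost = 1406

Minimum cost for 46 units: 1406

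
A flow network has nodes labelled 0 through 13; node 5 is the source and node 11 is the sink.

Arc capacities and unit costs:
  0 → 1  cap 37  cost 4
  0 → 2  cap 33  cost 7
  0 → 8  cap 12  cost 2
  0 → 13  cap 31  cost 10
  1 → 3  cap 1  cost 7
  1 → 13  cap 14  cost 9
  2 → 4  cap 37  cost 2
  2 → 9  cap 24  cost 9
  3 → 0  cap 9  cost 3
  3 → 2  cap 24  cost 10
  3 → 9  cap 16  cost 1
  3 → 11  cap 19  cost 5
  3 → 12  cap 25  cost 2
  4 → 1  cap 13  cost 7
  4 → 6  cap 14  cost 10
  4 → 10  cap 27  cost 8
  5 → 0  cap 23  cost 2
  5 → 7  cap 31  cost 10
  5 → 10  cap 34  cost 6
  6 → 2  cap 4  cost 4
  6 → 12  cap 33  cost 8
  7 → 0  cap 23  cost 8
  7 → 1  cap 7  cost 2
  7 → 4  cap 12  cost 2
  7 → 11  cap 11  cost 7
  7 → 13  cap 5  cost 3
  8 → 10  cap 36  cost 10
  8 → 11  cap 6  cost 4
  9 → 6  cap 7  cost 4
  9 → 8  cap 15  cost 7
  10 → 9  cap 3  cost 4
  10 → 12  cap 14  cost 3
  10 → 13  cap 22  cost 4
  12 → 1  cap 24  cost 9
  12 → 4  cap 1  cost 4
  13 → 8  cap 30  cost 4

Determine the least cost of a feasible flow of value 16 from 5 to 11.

shortest-cost path #1: 5→0→8→11 push 6 @ unit cost 8 (adds 48)
shortest-cost path #2: 5→7→11 push 10 @ unit cost 17 (adds 170)
total cost = 218

Minimum cost for 16 units: 218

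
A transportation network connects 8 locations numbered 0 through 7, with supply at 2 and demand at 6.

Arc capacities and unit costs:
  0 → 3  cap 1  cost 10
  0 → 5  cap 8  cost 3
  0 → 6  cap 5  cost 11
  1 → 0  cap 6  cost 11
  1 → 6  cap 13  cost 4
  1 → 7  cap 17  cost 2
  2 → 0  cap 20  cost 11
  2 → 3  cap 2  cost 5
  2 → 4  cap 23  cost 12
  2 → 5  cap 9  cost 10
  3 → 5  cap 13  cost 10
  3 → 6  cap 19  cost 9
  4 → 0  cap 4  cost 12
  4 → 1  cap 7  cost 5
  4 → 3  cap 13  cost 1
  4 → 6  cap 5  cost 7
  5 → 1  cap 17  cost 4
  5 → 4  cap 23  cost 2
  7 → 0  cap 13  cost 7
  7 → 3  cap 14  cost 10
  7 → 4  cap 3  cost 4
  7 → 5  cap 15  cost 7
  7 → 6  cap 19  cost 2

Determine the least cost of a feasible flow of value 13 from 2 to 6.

shortest-cost path #1: 2→3→6 push 2 @ unit cost 14 (adds 28)
shortest-cost path #2: 2→5→1→6 push 9 @ unit cost 18 (adds 162)
shortest-cost path #3: 2→4→6 push 2 @ unit cost 19 (adds 38)
total cost = 228

Minimum cost for 13 units: 228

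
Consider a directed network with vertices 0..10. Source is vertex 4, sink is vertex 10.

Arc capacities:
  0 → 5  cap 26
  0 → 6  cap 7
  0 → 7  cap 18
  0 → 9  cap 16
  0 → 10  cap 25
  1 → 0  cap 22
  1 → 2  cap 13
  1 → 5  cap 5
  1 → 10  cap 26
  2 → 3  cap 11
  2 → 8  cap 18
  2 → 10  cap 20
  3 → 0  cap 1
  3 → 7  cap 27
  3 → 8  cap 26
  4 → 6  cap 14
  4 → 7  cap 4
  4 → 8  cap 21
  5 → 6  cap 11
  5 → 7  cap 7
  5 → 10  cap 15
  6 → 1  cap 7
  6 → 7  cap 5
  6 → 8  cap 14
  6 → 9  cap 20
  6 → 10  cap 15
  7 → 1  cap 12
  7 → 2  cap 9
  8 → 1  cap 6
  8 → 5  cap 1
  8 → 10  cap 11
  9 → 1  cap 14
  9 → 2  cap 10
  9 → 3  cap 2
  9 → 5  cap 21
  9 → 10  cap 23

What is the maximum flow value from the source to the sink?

Maximum flow value: 36

augment #1: 4→6→10 bottleneck 14, total now 14
augment #2: 4→8→10 bottleneck 11, total now 25
augment #3: 4→7→1→10 bottleneck 4, total now 29
augment #4: 4→8→1→10 bottleneck 6, total now 35
augment #5: 4→8→5→10 bottleneck 1, total now 36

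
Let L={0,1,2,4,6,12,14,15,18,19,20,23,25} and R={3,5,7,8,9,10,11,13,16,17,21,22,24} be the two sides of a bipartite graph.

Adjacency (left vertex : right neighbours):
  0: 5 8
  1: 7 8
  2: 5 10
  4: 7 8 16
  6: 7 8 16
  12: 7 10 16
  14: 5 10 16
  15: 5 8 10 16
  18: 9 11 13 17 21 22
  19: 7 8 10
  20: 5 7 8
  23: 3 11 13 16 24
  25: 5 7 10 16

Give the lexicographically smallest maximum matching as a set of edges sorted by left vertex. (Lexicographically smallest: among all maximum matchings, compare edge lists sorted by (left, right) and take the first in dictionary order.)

Lex-smallest maximum matching: {(0,5), (1,7), (2,10), (4,8), (6,16), (18,9), (23,3)}

|M| = 7 (so the lex-smallest maximum matching has 7 edges)
process left vertices in ascending order; for each, take the smallest-labelled available neighbour that still permits 7 edges overall, or leave it unmatched if none does
lex-smallest matching: {0-5, 1-7, 2-10, 4-8, 6-16, 18-9, 23-3}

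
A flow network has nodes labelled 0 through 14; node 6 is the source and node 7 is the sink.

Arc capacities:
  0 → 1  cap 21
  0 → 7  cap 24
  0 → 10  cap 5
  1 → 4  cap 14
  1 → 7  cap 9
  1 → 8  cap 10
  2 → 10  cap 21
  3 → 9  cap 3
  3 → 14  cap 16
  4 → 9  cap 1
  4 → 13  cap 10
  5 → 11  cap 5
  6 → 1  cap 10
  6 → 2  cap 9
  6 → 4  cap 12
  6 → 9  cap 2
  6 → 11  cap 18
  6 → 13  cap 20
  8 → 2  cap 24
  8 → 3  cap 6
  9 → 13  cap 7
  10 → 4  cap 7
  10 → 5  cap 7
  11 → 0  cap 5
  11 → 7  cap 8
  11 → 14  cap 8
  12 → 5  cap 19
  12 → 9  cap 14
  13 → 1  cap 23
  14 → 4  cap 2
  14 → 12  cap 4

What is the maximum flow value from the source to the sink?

augment #1: 6→1→7 bottleneck 9, total now 9
augment #2: 6→11→7 bottleneck 8, total now 17
augment #3: 6→11→0→7 bottleneck 5, total now 22

Maximum flow value: 22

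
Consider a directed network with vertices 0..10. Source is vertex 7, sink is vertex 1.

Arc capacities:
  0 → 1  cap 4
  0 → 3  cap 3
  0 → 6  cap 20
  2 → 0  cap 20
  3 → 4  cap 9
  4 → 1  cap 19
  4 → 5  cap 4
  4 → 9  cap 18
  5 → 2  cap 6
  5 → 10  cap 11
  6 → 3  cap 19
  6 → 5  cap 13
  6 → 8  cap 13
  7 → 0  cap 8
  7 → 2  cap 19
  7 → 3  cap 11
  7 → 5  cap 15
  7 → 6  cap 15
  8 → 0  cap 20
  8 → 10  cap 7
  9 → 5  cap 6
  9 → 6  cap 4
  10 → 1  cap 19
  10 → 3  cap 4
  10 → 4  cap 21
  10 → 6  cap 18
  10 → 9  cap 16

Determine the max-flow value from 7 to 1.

augment #1: 7→0→1 bottleneck 4, total now 4
augment #2: 7→3→4→1 bottleneck 9, total now 13
augment #3: 7→5→10→1 bottleneck 11, total now 24
augment #4: 7→6→8→10→1 bottleneck 7, total now 31

Maximum flow value: 31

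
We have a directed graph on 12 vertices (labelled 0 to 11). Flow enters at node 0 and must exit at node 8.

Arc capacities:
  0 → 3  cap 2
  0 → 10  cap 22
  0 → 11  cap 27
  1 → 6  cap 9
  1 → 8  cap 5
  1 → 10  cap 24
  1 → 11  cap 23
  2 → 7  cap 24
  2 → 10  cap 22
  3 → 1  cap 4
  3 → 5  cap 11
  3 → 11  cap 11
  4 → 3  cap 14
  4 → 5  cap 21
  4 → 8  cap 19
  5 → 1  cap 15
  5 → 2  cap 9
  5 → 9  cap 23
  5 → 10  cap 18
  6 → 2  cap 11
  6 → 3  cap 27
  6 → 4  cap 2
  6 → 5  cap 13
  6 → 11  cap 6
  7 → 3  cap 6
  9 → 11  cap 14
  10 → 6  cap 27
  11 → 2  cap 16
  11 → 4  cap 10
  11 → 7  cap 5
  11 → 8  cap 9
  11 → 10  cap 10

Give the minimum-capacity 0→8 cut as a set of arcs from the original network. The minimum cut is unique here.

augment #1: 0→11→8 push 9
augment #2: 0→3→1→8 push 2
augment #3: 0→11→4→8 push 10
augment #4: 0→10→6→4→8 push 2
augment #5: 0→10→6→3→1→8 push 2
augment #6: 0→10→6→5→1→8 push 1
max flow = 26; residual-reachable set from 0 gives S-side
cut edges (S→T): {(1,8), (6,4), (11,4), (11,8)} total cap 26

Min-cut arcs: {(1,8), (6,4), (11,4), (11,8)} (total capacity 26)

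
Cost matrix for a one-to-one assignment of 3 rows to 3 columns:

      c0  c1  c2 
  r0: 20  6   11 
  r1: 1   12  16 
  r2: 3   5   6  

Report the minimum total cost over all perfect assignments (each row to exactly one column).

Minimum assignment cost: 13

optimal assignment: row0→col1 (cost 6), row1→col0 (cost 1), row2→col2 (cost 6)
total = 6 + 1 + 6 = 13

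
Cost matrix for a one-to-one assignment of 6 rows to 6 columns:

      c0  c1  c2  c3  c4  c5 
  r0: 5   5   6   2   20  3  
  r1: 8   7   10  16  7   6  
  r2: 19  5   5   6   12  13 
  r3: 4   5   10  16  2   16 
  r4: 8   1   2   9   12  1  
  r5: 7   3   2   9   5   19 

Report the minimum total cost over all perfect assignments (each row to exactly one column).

Minimum assignment cost: 20

optimal assignment: row0→col3 (cost 2), row1→col0 (cost 8), row2→col1 (cost 5), row3→col4 (cost 2), row4→col5 (cost 1), row5→col2 (cost 2)
total = 2 + 8 + 5 + 2 + 1 + 2 = 20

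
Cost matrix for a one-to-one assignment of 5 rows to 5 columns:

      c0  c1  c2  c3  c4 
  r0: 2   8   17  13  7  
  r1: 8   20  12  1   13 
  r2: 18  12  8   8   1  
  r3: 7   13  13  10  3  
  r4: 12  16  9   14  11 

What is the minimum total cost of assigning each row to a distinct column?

Minimum assignment cost: 26

one of 2 optimal assignments: row0→col0 (cost 2), row1→col3 (cost 1), row2→col4 (cost 1), row3→col1 (cost 13), row4→col2 (cost 9)
total = 2 + 1 + 1 + 13 + 9 = 26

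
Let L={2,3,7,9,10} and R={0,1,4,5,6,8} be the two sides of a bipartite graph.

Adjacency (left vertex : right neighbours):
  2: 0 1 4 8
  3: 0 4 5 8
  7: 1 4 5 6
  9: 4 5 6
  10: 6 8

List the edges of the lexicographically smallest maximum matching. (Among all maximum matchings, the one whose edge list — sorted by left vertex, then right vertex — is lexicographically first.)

Lex-smallest maximum matching: {(2,0), (3,4), (7,1), (9,5), (10,6)}

|M| = 5 (so the lex-smallest maximum matching has 5 edges)
process left vertices in ascending order; for each, take the smallest-labelled available neighbour that still permits 5 edges overall, or leave it unmatched if none does
lex-smallest matching: {2-0, 3-4, 7-1, 9-5, 10-6}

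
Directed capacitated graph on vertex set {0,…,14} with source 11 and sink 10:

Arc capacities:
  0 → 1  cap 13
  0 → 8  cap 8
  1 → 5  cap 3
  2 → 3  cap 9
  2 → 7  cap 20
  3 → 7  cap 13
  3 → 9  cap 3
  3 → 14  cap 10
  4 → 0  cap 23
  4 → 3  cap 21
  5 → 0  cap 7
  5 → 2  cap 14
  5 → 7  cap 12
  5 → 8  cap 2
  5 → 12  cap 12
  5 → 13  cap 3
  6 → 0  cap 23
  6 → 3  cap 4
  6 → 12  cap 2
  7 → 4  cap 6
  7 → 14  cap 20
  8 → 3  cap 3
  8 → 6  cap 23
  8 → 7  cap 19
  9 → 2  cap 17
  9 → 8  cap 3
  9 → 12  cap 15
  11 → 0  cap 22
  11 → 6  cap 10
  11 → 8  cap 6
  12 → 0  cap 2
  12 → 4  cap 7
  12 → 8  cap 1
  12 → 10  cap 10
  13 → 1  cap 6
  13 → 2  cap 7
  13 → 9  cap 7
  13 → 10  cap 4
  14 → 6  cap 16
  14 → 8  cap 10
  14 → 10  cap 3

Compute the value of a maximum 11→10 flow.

augment #1: 11→6→12→10 bottleneck 2, total now 2
augment #2: 11→6→3→14→10 bottleneck 3, total now 5
augment #3: 11→0→1→5→12→10 bottleneck 3, total now 8
augment #4: 11→6→3→9→12→10 bottleneck 1, total now 9
augment #5: 11→8→3→9→12→10 bottleneck 2, total now 11

Maximum flow value: 11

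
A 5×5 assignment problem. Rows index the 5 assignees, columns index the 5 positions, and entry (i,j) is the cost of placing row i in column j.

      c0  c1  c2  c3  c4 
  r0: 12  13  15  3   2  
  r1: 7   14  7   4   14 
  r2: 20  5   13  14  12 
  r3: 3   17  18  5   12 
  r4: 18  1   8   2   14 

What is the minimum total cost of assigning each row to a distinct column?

Minimum assignment cost: 19

optimal assignment: row0→col4 (cost 2), row1→col2 (cost 7), row2→col1 (cost 5), row3→col0 (cost 3), row4→col3 (cost 2)
total = 2 + 7 + 5 + 3 + 2 = 19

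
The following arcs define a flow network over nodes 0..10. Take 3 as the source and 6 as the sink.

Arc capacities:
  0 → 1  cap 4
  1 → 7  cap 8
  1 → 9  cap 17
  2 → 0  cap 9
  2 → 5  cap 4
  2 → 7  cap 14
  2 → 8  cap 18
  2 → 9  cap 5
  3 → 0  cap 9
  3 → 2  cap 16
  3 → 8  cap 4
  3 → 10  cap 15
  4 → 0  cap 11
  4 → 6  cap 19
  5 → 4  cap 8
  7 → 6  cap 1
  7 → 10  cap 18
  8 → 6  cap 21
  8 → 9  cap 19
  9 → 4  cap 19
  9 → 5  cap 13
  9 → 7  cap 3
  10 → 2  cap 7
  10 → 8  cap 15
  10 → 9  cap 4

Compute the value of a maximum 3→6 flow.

Maximum flow value: 39

augment #1: 3→8→6 bottleneck 4, total now 4
augment #2: 3→2→7→6 bottleneck 1, total now 5
augment #3: 3→2→8→6 bottleneck 15, total now 20
augment #4: 3→10→8→6 bottleneck 2, total now 22
augment #5: 3→10→9→4→6 bottleneck 4, total now 26
augment #6: 3→0→1→9→4→6 bottleneck 4, total now 30
augment #7: 3→10→2→5→4→6 bottleneck 4, total now 34
augment #8: 3→10→2→9→4→6 bottleneck 3, total now 37
augment #9: 3→10→8→9→4→6 bottleneck 2, total now 39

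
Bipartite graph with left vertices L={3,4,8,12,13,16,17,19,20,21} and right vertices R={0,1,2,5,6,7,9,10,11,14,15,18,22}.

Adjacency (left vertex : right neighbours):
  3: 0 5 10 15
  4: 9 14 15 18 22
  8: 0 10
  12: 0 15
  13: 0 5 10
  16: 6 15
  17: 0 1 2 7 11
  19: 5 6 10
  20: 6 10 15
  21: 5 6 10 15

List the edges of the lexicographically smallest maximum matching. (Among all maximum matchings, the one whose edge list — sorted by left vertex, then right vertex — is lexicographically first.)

Lex-smallest maximum matching: {(3,0), (4,9), (8,10), (12,15), (13,5), (16,6), (17,1)}

|M| = 7 (so the lex-smallest maximum matching has 7 edges)
process left vertices in ascending order; for each, take the smallest-labelled available neighbour that still permits 7 edges overall, or leave it unmatched if none does
lex-smallest matching: {3-0, 4-9, 8-10, 12-15, 13-5, 16-6, 17-1}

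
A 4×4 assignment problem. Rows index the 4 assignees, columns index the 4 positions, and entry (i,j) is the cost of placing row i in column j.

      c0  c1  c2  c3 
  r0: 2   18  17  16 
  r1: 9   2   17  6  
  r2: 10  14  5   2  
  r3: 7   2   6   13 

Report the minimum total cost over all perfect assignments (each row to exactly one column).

Minimum assignment cost: 12

optimal assignment: row0→col0 (cost 2), row1→col1 (cost 2), row2→col3 (cost 2), row3→col2 (cost 6)
total = 2 + 2 + 2 + 6 = 12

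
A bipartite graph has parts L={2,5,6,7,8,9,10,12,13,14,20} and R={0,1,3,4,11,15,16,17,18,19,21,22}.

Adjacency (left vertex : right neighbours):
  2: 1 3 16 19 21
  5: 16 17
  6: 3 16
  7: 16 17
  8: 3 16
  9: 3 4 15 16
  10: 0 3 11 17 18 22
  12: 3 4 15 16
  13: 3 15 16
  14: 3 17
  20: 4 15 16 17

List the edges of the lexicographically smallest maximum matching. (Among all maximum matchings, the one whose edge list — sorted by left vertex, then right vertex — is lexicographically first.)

Lex-smallest maximum matching: {(2,1), (5,16), (6,3), (7,17), (9,4), (10,0), (12,15)}

|M| = 7 (so the lex-smallest maximum matching has 7 edges)
process left vertices in ascending order; for each, take the smallest-labelled available neighbour that still permits 7 edges overall, or leave it unmatched if none does
lex-smallest matching: {2-1, 5-16, 6-3, 7-17, 9-4, 10-0, 12-15}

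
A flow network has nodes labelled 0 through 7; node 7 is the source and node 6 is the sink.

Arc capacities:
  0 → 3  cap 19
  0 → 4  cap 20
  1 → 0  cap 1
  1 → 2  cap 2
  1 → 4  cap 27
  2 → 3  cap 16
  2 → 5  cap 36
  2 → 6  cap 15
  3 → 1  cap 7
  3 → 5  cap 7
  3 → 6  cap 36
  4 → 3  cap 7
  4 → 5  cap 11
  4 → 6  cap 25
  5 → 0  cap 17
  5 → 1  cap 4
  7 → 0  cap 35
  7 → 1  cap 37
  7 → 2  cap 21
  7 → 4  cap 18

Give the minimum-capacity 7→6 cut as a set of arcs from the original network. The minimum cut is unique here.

augment #1: 7→2→6 push 15
augment #2: 7→4→6 push 18
augment #3: 7→0→3→6 push 19
augment #4: 7→0→4→6 push 7
augment #5: 7→2→3→6 push 6
augment #6: 7→0→4→3→6 push 7
augment #7: 7→1→2→3→6 push 2
max flow = 74; residual-reachable set from 7 gives S-side
cut edges (S→T): {(0,3), (1,2), (4,3), (4,6), (7,2)} total cap 74

Min-cut arcs: {(0,3), (1,2), (4,3), (4,6), (7,2)} (total capacity 74)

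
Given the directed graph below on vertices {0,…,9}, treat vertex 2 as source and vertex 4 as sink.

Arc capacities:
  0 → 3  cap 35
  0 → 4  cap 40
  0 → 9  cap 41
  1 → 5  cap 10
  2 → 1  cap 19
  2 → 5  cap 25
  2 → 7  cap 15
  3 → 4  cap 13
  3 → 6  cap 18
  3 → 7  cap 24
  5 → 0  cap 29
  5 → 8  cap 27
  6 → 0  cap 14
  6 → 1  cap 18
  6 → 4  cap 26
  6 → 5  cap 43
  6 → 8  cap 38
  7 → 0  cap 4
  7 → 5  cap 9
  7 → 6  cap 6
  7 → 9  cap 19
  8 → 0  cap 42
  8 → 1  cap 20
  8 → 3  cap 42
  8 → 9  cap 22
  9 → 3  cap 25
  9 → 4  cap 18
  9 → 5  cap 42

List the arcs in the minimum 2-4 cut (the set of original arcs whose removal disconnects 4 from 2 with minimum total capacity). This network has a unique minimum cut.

augment #1: 2→5→0→4 push 25
augment #2: 2→7→0→4 push 4
augment #3: 2→7→6→4 push 6
augment #4: 2→7→9→4 push 5
augment #5: 2→1→5→0→4 push 4
augment #6: 2→1→5→8→0→4 push 6
max flow = 50; residual-reachable set from 2 gives S-side
cut edges (S→T): {(1,5), (2,5), (2,7)} total cap 50

Min-cut arcs: {(1,5), (2,5), (2,7)} (total capacity 50)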